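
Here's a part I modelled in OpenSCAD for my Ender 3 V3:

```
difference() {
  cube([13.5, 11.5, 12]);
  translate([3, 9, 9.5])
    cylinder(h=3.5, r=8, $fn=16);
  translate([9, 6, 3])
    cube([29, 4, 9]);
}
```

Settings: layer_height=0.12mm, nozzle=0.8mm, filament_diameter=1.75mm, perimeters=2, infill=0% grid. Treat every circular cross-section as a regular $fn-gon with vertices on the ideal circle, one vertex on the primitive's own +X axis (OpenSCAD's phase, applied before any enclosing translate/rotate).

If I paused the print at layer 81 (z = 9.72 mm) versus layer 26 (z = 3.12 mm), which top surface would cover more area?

Layer 81 (z = 9.72): the cube (footprint 13.5×11.5) is included at this height (area 155.25 mm²); the r=8 cylinder at (3, 9) gives a regular 16-gon of circumradius 8 (constant along its height) (area = (16/2)·8.000²·sin(360°/16) = 195.93 mm²); the 29×4 cube at (9, 6) contributes its full rectangle (area 116.00 mm²); Taking the first minus the rest: starting from the 13.5×11.5 cube (155.25 mm²), the r=8 cylinder at (3, 9) partially overlaps it — only the 98.97 mm² overlap (of its 195.93 mm²) is removed, clipping the outline; the 29×4 cube at (9, 6) partially overlaps it — only the 10.99 mm² overlap (of its 116.00 mm²) is removed, clipping the outline — area = 45.29 mm². So its area = 45.29 mm². Layer 26 (z = 3.12): the cube (footprint 13.5×11.5) is included at this height (area 155.25 mm²); the cylinder at (3, 9) is absent (z outside [9.5, 13]); the cube at (9, 6) (footprint 29×4) is included at this height (area 116.00 mm²); Taking the first minus the rest: starting from the 13.5×11.5 cube (155.25 mm²), the 29×4 cube at (9, 6) partially overlaps it — only the 18.00 mm² overlap (of its 116.00 mm²) is removed, clipping the outline — area = 137.25 mm². So its area = 137.25 mm². Layer 26 is larger (137.25 vs 45.29 mm²).

layer 26 (z = 3.12 mm)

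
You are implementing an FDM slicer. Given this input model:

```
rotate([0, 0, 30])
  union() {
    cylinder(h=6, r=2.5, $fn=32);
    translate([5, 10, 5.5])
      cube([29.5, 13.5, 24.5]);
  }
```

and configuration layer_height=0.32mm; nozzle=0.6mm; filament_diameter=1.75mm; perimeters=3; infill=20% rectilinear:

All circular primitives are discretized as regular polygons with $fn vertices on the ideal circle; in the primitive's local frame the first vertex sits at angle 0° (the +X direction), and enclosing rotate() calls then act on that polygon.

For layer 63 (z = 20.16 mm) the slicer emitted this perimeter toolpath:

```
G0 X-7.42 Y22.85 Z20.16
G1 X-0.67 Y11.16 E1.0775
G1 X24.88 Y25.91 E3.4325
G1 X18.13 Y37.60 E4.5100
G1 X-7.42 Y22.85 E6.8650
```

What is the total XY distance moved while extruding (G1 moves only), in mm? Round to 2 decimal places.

Sum the Euclidean lengths of each G1 segment: total = 86.00 mm.

86.00 mm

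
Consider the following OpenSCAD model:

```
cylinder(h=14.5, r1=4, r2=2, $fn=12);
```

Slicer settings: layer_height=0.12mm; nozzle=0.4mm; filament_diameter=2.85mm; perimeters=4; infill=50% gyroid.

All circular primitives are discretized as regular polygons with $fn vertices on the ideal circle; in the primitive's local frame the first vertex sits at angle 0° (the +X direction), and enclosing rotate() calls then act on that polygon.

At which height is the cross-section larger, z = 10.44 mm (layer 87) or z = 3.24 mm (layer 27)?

layer 27 (z = 3.24 mm)

Layer 87 (z = 10.44): the cone: at t=0.720 of its height the radius interpolates to r₁+(r₂−r₁)t = 2.560, giving a regular 12-gon of that circumradius (area = (12/2)·2.560²·sin(360°/12) = 19.66 mm²). So its area = 19.66 mm². Layer 27 (z = 3.24): the cone contributes a regular 12-gon of circumradius 3.553 (interpolated between r1=4 and r2=2 at t=0.223) (area = (12/2)·3.553²·sin(360°/12) = 37.87 mm²). So its area = 37.87 mm². Layer 27 is larger (37.87 vs 19.66 mm²).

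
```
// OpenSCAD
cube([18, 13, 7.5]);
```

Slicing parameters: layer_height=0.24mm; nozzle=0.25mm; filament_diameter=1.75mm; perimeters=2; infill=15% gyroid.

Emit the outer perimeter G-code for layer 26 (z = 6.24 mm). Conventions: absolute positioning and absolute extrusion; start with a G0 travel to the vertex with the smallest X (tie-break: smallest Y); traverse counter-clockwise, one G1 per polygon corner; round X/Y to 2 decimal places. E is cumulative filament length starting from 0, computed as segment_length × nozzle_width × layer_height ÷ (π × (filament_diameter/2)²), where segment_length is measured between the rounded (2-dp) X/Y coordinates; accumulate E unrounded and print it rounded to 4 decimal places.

At z = 6.24 mm: the cube is present — its section is the full 18×13 rectangle. The outline is a single polygon with 4 vertices. Extrusion per mm of travel: 0.25 × 0.24 / (π × 0.875²) = 0.024945. Accumulating E over each segment gives final E = 1.5466.

G0 X0.00 Y0.00 Z6.24
G1 X18.00 Y0.00 E0.4490
G1 X18.00 Y13.00 E0.7733
G1 X0.00 Y13.00 E1.2223
G1 X0.00 Y0.00 E1.5466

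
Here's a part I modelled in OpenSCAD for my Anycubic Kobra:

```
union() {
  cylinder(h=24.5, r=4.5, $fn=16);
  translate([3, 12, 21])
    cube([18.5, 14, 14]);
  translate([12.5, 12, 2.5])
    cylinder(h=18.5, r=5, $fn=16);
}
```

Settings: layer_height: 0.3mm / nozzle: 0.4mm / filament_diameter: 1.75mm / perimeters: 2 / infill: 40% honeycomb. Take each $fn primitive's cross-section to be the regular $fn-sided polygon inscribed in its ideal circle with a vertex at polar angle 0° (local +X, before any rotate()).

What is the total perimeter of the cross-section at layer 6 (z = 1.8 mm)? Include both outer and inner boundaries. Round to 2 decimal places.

At z = 1.8 mm: the r=4.5 cylinder gives a regular 16-gon of circumradius 4.5 (constant along its height) (perimeter = 2·16·4.500·sin(180°/16) = 28.09 mm); the cube at (3, 12) is not intersected at this z (z outside [21, 35]); the cylinder at (12.5, 12) does not reach this height (z outside [2.5, 21]); Combining (union): only the r=4.5 cylinder is present, so the union is just that shape — boundary = 28.09 mm. Overall, the cross-section is a single solid region. Total boundary length (outer) = 28.09 mm.

28.09 mm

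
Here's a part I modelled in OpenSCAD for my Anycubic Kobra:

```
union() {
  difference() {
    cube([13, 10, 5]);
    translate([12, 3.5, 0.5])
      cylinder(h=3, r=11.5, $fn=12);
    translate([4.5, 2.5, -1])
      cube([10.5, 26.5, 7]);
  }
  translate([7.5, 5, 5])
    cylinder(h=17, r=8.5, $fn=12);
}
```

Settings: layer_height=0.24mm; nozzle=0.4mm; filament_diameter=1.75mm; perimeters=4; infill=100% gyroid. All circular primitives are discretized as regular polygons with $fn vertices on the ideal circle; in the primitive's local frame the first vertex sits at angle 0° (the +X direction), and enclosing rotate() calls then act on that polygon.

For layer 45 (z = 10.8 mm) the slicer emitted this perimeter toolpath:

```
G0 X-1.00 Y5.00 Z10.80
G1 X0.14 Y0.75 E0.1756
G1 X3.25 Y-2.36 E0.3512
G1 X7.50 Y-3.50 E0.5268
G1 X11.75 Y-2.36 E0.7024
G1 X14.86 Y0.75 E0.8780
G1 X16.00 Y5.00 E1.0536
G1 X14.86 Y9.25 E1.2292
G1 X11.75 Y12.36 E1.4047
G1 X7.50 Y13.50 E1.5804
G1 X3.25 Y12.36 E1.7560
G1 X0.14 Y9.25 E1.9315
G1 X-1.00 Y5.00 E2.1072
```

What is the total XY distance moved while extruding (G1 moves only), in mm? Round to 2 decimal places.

Sum the Euclidean lengths of each G1 segment: total = 52.79 mm.

52.79 mm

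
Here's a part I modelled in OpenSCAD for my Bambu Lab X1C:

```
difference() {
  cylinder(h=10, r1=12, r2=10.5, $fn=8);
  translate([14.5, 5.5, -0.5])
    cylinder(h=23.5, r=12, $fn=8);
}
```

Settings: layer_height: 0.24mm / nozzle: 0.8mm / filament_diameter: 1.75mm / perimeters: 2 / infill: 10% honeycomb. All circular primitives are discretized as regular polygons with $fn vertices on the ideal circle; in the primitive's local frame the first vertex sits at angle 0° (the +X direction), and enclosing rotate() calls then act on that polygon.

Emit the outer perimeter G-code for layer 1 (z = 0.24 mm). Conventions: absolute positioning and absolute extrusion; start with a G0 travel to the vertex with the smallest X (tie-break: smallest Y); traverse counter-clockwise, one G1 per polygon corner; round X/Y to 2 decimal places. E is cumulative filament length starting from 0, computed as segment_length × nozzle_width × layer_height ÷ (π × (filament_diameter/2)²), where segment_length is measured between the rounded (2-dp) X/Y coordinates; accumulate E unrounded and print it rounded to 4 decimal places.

G0 X-11.96 Y0.00 Z0.24
G1 X-8.46 Y-8.46 E0.7308
G1 X0.00 Y-11.96 E1.4616
G1 X8.46 Y-8.46 E2.1925
G1 X10.04 Y-4.65 E2.5217
G1 X6.01 Y-2.99 E2.8696
G1 X2.50 Y5.50 E3.6030
G1 X4.42 Y10.13 E4.0031
G1 X0.00 Y11.96 E4.3849
G1 X-8.46 Y8.46 E5.1158
G1 X-11.96 Y0.00 E5.8466

At z = 0.24 mm: the cone: at t=0.024 of its height the radius interpolates to r₁+(r₂−r₁)t = 11.964, giving a regular 8-gon of that circumradius; the cylinder at (14.5, 5.5): section is a regular 8-gon, circumradius r=12; After the difference (first − rest): starting from the cone, the r=12 cylinder at (14.5, 5.5) partially overlaps it — only the 82.81 mm² overlap (of its 407.29 mm²) is removed, clipping the outline — 1 connected region. The outline is a single polygon with 10 vertices. Extrusion per mm of travel: 0.8 × 0.24 / (π × 0.875²) = 0.079824. Accumulating E over each segment gives final E = 5.8466.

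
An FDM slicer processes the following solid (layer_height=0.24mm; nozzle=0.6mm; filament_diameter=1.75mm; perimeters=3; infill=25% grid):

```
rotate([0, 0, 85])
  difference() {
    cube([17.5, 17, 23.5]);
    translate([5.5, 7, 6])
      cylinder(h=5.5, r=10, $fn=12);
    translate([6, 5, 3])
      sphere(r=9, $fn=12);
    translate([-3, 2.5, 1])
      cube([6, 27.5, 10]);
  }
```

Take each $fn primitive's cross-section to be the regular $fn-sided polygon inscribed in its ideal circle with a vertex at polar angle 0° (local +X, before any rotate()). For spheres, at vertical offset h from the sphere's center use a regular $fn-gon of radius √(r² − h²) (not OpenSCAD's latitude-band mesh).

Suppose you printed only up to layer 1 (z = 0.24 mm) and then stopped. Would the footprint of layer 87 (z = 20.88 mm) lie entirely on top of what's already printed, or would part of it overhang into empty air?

Compare the two slices. At z = 0.24: the 17.5×17 cube contributes its full rectangle (area 297.50 mm²); the cylinder at (5.5, 7) is absent (z outside [6, 11.5]); the r=9 sphere at (6, 5) slices to a regular 12-gon of circumradius 8.566 (√(r²−h²) with h=2.76 from center) (area = (12/2)·8.566²·sin(360°/12) = 220.15 mm²); the cube at (-3, 2.5) is absent (z outside [1, 11]); After the difference (first − rest): starting from the 17.5×17 cube (297.50 mm²), the r=9 sphere at (6, 5) partially overlaps it — only the 169.83 mm² overlap (of its 220.15 mm²) is removed, clipping the outline — area = 127.67 mm²; (rotated 85° about Z; rotation is an isometry so areas/perimeters/island counts are preserved). At z = 20.88: the cube (footprint 17.5×17) is included at this height (area 297.50 mm²); the cylinder at (5.5, 7) is not intersected at this z (z outside [6, 11.5]); the sphere at (6, 5) is absent (|z−center|=17.880 > r=9); the cube at (-3, 2.5) is absent (z outside [1, 11]); Taking the first minus the rest: none of the subtracted shapes is present at this height, so the 17.5×17 cube is unchanged — area = 297.50 mm²; (whole slice rotated 85° about Z — lengths, areas and connectivity unchanged). Checking containment: at z = 20.88 the cross-section extends beyond the z = 0.24 cross-section by about 169.83 mm².

part overhangs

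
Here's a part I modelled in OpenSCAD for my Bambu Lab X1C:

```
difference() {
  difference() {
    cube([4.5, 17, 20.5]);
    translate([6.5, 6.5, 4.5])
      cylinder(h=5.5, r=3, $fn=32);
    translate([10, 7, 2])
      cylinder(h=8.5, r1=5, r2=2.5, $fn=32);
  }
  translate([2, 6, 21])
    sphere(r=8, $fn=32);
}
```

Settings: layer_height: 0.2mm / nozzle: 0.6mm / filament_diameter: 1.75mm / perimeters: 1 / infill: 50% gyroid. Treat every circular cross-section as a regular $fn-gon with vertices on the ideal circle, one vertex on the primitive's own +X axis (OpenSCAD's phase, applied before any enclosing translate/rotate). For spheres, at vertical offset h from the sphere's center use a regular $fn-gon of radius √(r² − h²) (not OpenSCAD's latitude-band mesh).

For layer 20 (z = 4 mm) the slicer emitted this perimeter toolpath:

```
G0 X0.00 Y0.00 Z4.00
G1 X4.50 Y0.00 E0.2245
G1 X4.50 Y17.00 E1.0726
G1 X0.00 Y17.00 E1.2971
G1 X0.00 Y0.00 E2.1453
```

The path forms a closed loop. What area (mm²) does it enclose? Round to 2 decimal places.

76.50 mm²

Apply the shoelace formula to the sequence of (X, Y) vertices; enclosed area = 76.50 mm².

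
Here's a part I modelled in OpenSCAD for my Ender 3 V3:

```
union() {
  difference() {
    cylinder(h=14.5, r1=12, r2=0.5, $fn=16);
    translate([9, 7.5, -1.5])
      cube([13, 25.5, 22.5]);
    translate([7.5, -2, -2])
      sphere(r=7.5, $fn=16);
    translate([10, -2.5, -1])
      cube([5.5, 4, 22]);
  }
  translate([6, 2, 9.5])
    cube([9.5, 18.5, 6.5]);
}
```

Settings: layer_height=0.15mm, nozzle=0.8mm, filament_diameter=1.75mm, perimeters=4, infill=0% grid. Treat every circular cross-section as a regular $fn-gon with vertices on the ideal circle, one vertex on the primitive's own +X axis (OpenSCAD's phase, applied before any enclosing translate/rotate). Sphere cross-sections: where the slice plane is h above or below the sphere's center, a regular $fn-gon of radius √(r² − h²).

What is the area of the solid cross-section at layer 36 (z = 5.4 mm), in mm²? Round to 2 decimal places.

At z = 5.4 mm: the cone (r1=12→r2=0.5) has section circumradius 7.717 here — a regular 16-gon (area = (16/2)·7.717²·sin(360°/16) = 182.33 mm²); the 13×25.5 cube at (9, 7.5) contributes its full rectangle (area 331.50 mm²); the sphere at (7.5, -2): section is a regular 16-gon, circumradius = √(r²−h²) = √(7.5²−7.4²) = 1.221 (area = (16/2)·1.221²·sin(360°/16) = 4.56 mm²); the cube at (10, -2.5) (footprint 5.5×4) is included at this height (area 22.00 mm²); Taking the first minus the rest: starting from the cone (182.33 mm²), the 13×25.5 cube at (9, 7.5) misses the remaining region (no effect); the r=7.5 sphere at (7.5, -2) partially overlaps it — only the 1.85 mm² overlap (of its 4.56 mm²) is removed, clipping the outline; the 5.5×4 cube at (10, -2.5) misses the remaining region (no effect) — area = 180.48 mm²; the cube at (6, 2) is absent (z outside [9.5, 16]); Combining (union): only that combined region is present, so the union is just that shape — area = 180.48 mm². Overall, the cross-section is a single solid region. Net area = 180.48 mm².

180.48 mm²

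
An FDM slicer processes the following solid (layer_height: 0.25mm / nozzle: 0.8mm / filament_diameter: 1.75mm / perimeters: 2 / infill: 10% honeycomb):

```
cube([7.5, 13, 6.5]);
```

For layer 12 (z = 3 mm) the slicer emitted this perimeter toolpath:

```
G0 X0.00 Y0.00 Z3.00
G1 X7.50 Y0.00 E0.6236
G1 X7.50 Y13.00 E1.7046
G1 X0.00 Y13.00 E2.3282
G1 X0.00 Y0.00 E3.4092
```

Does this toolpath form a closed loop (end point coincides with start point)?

yes

Start point (G0): (0.00, 0.00). End point (last G1): the path returns to the start — closed.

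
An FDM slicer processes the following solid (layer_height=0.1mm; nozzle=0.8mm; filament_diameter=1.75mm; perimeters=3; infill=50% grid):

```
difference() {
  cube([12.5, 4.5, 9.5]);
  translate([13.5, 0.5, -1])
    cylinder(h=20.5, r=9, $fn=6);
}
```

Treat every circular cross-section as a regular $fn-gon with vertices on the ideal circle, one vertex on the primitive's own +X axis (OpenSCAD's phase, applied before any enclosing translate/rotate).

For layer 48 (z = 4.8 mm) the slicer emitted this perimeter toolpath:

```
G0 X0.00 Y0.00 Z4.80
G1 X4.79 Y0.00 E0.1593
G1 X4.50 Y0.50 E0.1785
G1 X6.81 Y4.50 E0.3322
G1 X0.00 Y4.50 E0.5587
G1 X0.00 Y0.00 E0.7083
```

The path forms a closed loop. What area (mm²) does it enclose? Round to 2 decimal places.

24.94 mm²

Apply the shoelace formula to the sequence of (X, Y) vertices; enclosed area = 24.94 mm².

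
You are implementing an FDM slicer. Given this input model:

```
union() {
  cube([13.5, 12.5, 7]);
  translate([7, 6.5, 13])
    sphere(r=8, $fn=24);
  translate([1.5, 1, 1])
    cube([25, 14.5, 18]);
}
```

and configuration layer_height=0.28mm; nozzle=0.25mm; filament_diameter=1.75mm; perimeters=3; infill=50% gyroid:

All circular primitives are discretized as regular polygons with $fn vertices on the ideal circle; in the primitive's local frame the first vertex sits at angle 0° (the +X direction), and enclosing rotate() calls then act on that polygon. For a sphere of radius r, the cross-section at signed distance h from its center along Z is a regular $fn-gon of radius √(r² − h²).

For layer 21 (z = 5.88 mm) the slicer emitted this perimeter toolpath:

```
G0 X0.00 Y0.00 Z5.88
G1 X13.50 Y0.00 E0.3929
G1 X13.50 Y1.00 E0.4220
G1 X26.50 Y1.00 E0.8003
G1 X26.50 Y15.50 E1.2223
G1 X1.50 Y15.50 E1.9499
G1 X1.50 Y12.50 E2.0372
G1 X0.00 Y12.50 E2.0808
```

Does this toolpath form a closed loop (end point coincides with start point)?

no

Start point (G0): (0.00, 0.00). End point (last G1): the path does not return to the start — open.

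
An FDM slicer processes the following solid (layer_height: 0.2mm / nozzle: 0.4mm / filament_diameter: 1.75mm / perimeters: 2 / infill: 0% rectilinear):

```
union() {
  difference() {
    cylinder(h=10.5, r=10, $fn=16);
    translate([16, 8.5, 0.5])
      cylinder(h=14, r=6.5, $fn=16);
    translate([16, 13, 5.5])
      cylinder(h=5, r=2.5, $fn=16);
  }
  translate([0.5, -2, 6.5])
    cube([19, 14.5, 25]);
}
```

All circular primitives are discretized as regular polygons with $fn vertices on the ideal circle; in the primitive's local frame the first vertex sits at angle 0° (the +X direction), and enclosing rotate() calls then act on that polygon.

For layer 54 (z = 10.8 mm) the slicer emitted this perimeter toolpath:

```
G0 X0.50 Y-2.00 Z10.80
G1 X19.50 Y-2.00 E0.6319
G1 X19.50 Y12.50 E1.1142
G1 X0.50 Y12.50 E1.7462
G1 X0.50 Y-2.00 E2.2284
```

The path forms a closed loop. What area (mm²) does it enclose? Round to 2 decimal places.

275.50 mm²

Apply the shoelace formula to the sequence of (X, Y) vertices; enclosed area = 275.50 mm².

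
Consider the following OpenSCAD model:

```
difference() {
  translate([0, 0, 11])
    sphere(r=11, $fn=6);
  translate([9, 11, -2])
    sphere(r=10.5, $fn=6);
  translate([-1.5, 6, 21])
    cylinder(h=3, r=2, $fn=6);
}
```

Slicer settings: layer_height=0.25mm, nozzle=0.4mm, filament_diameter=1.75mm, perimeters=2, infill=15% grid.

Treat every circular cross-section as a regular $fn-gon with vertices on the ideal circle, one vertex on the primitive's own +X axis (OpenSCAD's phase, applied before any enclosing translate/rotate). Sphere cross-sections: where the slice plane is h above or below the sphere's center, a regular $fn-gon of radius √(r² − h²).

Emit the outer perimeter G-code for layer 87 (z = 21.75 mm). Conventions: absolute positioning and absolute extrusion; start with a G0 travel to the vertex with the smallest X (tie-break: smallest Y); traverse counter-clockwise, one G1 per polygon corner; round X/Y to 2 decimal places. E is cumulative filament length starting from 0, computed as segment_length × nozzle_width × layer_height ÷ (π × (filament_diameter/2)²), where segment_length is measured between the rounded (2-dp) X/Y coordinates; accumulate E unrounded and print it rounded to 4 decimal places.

At z = 21.75 mm: the r=11 sphere contributes a regular 6-gon of circumradius √(11²−10.75²) = 2.332; the sphere at (9, 11) does not reach this height (|z−center|=23.750 > r=10.5); the r=2 cylinder at (-1.5, 6) gives a regular 6-gon of circumradius 2 (constant along its height); After the difference (first − rest): starting from the r=11 sphere, the r=2 cylinder at (-1.5, 6) misses the remaining region (no effect) — 1 connected region. The outline is a single polygon with 6 vertices. Extrusion per mm of travel: 0.4 × 0.25 / (π × 0.875²) = 0.041575. Accumulating E over each segment gives final E = 0.5819.

G0 X-2.33 Y0.00 Z21.75
G1 X-1.17 Y-2.02 E0.0968
G1 X1.17 Y-2.02 E0.1941
G1 X2.33 Y0.00 E0.2910
G1 X1.17 Y2.02 E0.3878
G1 X-1.17 Y2.02 E0.4851
G1 X-2.33 Y0.00 E0.5819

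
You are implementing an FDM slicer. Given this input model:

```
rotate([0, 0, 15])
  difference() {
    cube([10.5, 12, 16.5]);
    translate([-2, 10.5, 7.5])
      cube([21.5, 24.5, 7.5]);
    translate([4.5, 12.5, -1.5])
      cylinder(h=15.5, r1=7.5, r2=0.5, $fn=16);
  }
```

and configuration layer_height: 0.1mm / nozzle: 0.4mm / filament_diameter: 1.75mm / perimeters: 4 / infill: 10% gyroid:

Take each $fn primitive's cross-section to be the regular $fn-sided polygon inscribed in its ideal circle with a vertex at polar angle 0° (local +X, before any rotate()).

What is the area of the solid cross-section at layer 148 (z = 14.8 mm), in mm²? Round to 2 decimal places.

At z = 14.8 mm: the cube (footprint 10.5×12) is included at this height (area 126.00 mm²); the cube at (-2, 10.5) (footprint 21.5×24.5) is included at this height (area 526.75 mm²); the cone at (4.5, 12.5) is not intersected at this z (z outside [-1.5, 14]); Subtracting the remaining from the first: starting from the 10.5×12 cube (126.00 mm²), the 21.5×24.5 cube at (-2, 10.5) partially overlaps it — only the 15.75 mm² overlap (of its 526.75 mm²) is removed, clipping the outline — area = 110.25 mm²; (rotated 15° about Z; rotation is an isometry so areas/perimeters/island counts are preserved). Overall, the cross-section is a single solid region. Net area = 110.25 mm².

110.25 mm²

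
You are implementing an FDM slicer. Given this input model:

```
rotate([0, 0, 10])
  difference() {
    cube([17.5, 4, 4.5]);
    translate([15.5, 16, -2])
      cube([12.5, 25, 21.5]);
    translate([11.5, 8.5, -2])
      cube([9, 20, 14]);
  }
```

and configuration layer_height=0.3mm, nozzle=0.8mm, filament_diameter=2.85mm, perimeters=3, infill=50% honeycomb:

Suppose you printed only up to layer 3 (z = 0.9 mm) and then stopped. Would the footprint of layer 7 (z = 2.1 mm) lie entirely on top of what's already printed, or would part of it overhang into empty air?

Compare the two slices. At z = 0.9: the cube is present — its section is the full 17.5×4 rectangle (area 70.00 mm²); the cube at (15.5, 16) (footprint 12.5×25) is included at this height (area 312.50 mm²); the 9×20 cube at (11.5, 8.5) contributes its full rectangle (area 180.00 mm²); After the difference (first − rest): starting from the 17.5×4 cube (70.00 mm²), the 12.5×25 cube at (15.5, 16) misses the remaining region (no effect); the 9×20 cube at (11.5, 8.5) misses the remaining region (no effect) — area = 70.00 mm²; (whole slice rotated 10° about Z — lengths, areas and connectivity unchanged). At z = 2.1: the cube is present — its section is the full 17.5×4 rectangle (area 70.00 mm²); the cube at (15.5, 16) is present — its section is the full 12.5×25 rectangle (area 312.50 mm²); the cube at (11.5, 8.5) (footprint 9×20) is included at this height (area 180.00 mm²); Taking the first minus the rest: starting from the 17.5×4 cube (70.00 mm²), the 12.5×25 cube at (15.5, 16) misses the remaining region (no effect); the 9×20 cube at (11.5, 8.5) misses the remaining region (no effect) — area = 70.00 mm²; (whole slice rotated 10° about Z — lengths, areas and connectivity unchanged). Checking containment: the cross-section at z = 2.1 is a subset of the cross-section at z = 0.9.

entirely on top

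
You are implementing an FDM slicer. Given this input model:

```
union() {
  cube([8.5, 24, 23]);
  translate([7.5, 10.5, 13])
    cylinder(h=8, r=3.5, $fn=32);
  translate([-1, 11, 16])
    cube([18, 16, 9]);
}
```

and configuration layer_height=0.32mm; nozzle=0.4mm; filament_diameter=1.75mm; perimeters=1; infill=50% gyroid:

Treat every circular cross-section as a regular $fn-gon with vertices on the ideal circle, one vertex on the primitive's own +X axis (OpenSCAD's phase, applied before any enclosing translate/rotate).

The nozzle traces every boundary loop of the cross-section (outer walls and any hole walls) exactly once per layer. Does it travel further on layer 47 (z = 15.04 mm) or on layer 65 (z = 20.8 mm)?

layer 65 (z = 20.8 mm)

Layer 47 (z = 15.04): the 8.5×24 cube contributes its full rectangle (perimeter 65.00 mm); the cylinder at (7.5, 10.5): section is a regular 32-gon, circumradius r=3.5 (perimeter = 2·32·3.500·sin(180°/32) = 21.96 mm); the cube at (-1, 11) is not intersected at this z (z outside [16, 25]); Combining (union): the regions partially overlap (shared area 26.00 mm²), so the edge portions inside another operand are dropped and the merged outline is re-measured after clipping — boundary = 67.27 mm. So its perimeter = 67.27 mm. Layer 65 (z = 20.8): the cube (footprint 8.5×24) is included at this height (perimeter 65.00 mm); the cylinder at (7.5, 10.5): section is a regular 32-gon, circumradius r=3.5 (perimeter = 2·32·3.500·sin(180°/32) = 21.96 mm); the cube at (-1, 11) is present — its section is the full 18×16 rectangle (perimeter 68.00 mm); Combining (union): the regions partially overlap (shared area 141.38 mm²), so the edge portions inside another operand are dropped and the merged outline is re-measured after clipping — boundary = 88.69 mm. So its perimeter = 88.69 mm. Layer 65 is larger (88.69 vs 67.27 mm).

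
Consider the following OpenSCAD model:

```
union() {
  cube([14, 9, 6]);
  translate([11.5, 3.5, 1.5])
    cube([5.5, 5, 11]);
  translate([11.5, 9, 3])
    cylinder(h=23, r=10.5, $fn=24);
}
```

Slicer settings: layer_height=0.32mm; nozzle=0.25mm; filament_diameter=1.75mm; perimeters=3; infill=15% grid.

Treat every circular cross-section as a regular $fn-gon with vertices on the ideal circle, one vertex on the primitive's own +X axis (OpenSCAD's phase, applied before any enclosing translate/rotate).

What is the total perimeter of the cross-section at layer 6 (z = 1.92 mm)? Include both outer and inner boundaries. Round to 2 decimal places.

At z = 1.92 mm: the cube is present — its section is the full 14×9 rectangle (perimeter 46.00 mm); the 5.5×5 cube at (11.5, 3.5) contributes its full rectangle (perimeter 21.00 mm); the cylinder at (11.5, 9) is not intersected at this z (z outside [3, 26]); Merging all regions: the regions partially overlap (shared area 12.50 mm²), so the edge portions inside another operand are dropped and the merged outline is re-measured after clipping — boundary = 52.00 mm. Overall, the cross-section is a single solid region. Total boundary length (outer) = 52.00 mm.

52.00 mm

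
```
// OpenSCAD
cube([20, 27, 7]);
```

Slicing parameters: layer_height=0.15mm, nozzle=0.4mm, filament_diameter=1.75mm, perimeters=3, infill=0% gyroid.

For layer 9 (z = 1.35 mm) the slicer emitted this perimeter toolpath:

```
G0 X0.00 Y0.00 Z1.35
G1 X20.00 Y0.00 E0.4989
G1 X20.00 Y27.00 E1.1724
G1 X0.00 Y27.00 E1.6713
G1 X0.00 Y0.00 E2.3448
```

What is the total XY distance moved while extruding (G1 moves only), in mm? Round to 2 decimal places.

94.00 mm

Sum the Euclidean lengths of each G1 segment: total = 94.00 mm.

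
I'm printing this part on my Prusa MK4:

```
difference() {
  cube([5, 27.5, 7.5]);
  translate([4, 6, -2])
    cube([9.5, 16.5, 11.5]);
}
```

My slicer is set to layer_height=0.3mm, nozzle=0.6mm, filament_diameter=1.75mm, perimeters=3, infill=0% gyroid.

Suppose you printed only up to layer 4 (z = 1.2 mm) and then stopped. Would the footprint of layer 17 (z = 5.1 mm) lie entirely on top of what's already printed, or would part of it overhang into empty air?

Compare the two slices. At z = 1.2: the cube (footprint 5×27.5) is included at this height (area 137.50 mm²); the cube at (4, 6) is present — its section is the full 9.5×16.5 rectangle (area 156.75 mm²); Subtracting the remaining from the first: starting from the 5×27.5 cube (137.50 mm²), the 9.5×16.5 cube at (4, 6) partially overlaps it — only the 16.50 mm² overlap (of its 156.75 mm²) is removed, clipping the outline — area = 121.00 mm². At z = 5.1: the 5×27.5 cube contributes its full rectangle (area 137.50 mm²); the cube at (4, 6) (footprint 9.5×16.5) is included at this height (area 156.75 mm²); Subtracting the remaining from the first: starting from the 5×27.5 cube (137.50 mm²), the 9.5×16.5 cube at (4, 6) partially overlaps it — only the 16.50 mm² overlap (of its 156.75 mm²) is removed, clipping the outline — area = 121.00 mm². Checking containment: the cross-section at z = 5.1 is a subset of the cross-section at z = 1.2.

entirely on top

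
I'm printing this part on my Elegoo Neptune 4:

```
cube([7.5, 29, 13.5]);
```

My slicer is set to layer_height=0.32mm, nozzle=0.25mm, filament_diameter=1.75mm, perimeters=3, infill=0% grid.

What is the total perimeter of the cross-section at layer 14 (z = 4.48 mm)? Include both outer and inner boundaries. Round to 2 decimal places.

At z = 4.48 mm: the 7.5×29 cube contributes its full rectangle (perimeter 73.00 mm). Overall, the cross-section is a single solid region. Total boundary length (outer) = 73.00 mm.

73.00 mm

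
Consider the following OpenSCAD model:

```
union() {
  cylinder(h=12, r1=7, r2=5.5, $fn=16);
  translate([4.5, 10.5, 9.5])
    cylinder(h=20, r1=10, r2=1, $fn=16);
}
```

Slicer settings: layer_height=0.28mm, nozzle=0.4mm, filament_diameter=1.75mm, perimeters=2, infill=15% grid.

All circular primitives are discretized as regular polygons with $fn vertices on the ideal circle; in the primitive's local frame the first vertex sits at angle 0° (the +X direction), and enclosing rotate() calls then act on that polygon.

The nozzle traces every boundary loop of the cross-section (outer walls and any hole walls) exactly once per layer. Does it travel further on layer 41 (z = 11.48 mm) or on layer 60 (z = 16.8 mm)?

layer 41 (z = 11.48 mm)

Layer 41 (z = 11.48): the cone (r1=7→r2=5.5) has section circumradius 5.565 here — a regular 16-gon (perimeter = 2·16·5.565·sin(180°/16) = 34.74 mm); the cone at (4.5, 10.5): at t=0.099 of its height the radius interpolates to r₁+(r₂−r₁)t = 9.109, giving a regular 16-gon of that circumradius (perimeter = 2·16·9.109·sin(180°/16) = 56.87 mm); Combining (union): the regions partially overlap (shared area 17.98 mm²), so the edge portions inside another operand are dropped and the merged outline is re-measured after clipping — boundary = 72.99 mm. So its perimeter = 72.99 mm. Layer 60 (z = 16.8): the cone is absent (z outside [0, 12]); the cone at (4.5, 10.5) (r1=10→r2=1) has section circumradius 6.715 here — a regular 16-gon (perimeter = 2·16·6.715·sin(180°/16) = 41.92 mm); Combining (union): only the cone at (4.5, 10.5) is present, so the union is just that shape — boundary = 41.92 mm. So its perimeter = 41.92 mm. Layer 41 is larger (72.99 vs 41.92 mm).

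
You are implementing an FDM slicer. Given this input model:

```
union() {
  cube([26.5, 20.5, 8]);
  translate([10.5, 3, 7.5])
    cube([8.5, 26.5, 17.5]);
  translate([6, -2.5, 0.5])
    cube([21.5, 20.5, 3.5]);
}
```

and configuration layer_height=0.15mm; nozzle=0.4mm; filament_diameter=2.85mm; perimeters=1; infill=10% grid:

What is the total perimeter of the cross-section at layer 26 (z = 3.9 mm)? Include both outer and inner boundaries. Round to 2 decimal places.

101.00 mm

At z = 3.9 mm: the 26.5×20.5 cube contributes its full rectangle (perimeter 94.00 mm); the cube at (10.5, 3) does not reach this height (z outside [7.5, 25]); the cube at (6, -2.5) is present — its section is the full 21.5×20.5 rectangle (perimeter 84.00 mm); Combining (union): the regions partially overlap (shared area 369.00 mm²), so the edge portions inside another operand are dropped and the merged outline is re-measured after clipping — boundary = 101.00 mm. Overall, the cross-section is a single solid region. Total boundary length (outer) = 101.00 mm.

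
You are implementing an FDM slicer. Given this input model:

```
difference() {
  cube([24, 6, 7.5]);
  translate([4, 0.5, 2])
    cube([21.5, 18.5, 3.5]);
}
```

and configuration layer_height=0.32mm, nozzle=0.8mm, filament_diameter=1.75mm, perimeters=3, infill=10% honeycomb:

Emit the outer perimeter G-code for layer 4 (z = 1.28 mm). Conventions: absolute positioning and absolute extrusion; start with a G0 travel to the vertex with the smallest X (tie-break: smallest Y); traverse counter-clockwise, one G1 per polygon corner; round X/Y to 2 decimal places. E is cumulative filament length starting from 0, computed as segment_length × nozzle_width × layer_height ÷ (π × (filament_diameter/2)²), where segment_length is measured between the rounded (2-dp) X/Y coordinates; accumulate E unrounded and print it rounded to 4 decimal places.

At z = 1.28 mm: the cube is present — its section is the full 24×6 rectangle; the cube at (4, 0.5) is absent (z outside [2, 5.5]); Subtracting the remaining from the first: none of the subtracted shapes is present at this height, so the 24×6 cube is unchanged — 1 connected region. The outline is a single polygon with 4 vertices. Extrusion per mm of travel: 0.8 × 0.32 / (π × 0.875²) = 0.106432. Accumulating E over each segment gives final E = 6.3859.

G0 X0.00 Y0.00 Z1.28
G1 X24.00 Y0.00 E2.5544
G1 X24.00 Y6.00 E3.1930
G1 X0.00 Y6.00 E5.7474
G1 X0.00 Y0.00 E6.3859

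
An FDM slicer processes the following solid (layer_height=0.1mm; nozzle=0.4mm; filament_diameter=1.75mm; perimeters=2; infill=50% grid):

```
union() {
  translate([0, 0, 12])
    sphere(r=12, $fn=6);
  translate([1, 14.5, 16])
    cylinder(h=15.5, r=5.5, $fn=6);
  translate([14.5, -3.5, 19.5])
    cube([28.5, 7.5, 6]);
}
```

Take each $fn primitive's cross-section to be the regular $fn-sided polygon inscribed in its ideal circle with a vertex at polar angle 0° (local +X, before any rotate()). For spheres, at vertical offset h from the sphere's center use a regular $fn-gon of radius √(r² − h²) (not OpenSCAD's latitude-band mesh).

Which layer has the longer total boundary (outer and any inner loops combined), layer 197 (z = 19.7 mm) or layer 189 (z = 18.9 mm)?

Layer 197 (z = 19.7): the sphere: section is a regular 6-gon, circumradius = √(r²−h²) = √(12²−7.7²) = 9.204 (perimeter = 2·6·9.204·sin(180°/6) = 55.22 mm); the r=5.5 cylinder at (1, 14.5) gives a regular 6-gon of circumradius 5.5 (constant along its height) (perimeter = 2·6·5.500·sin(180°/6) = 33.00 mm); the 28.5×7.5 cube at (14.5, -3.5) contributes its full rectangle (perimeter 72.00 mm); Taking the union: the 3 present regions are separate (no shared area or edge), so areas and boundary lengths simply add and each stays a separate island — boundary = 160.22 mm. So its perimeter = 160.22 mm. Layer 189 (z = 18.9): the r=12 sphere contributes a regular 6-gon of circumradius √(12²−6.9²) = 9.818 (perimeter = 2·6·9.818·sin(180°/6) = 58.91 mm); the r=5.5 cylinder at (1, 14.5) gives a regular 6-gon of circumradius 5.5 (constant along its height) (perimeter = 2·6·5.500·sin(180°/6) = 33.00 mm); the cube at (14.5, -3.5) is not intersected at this z (z outside [19.5, 25.5]); Combining (union): the 2 present regions are separate (no shared area or edge), so areas and boundary lengths simply add and each stays a separate island — boundary = 91.91 mm. So its perimeter = 91.91 mm. Layer 197 is larger (160.22 vs 91.91 mm).

layer 197 (z = 19.7 mm)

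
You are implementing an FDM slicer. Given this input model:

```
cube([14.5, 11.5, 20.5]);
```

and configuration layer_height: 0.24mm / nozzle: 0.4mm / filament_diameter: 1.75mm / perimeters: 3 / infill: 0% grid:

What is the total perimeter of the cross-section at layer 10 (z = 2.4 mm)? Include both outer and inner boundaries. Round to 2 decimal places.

At z = 2.4 mm: the 14.5×11.5 cube contributes its full rectangle (perimeter 52.00 mm). Overall, the cross-section is a single solid region. Total boundary length (outer) = 52.00 mm.

52.00 mm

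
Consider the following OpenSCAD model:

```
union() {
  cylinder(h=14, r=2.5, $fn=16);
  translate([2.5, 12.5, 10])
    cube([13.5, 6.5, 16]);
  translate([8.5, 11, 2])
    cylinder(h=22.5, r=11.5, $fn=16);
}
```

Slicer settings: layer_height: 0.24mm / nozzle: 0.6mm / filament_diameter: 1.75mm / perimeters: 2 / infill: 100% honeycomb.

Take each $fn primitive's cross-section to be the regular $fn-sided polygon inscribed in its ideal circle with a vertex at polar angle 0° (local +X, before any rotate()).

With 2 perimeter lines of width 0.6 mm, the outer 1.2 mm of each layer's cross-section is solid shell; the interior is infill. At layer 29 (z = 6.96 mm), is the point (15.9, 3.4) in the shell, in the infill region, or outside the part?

shell

At z = 6.96 mm: the r=2.5 cylinder gives a regular 16-gon of circumradius 2.5 (constant along its height); the cube at (2.5, 12.5) is absent (z outside [10, 26]); the r=11.5 cylinder at (8.5, 11) gives a regular 16-gon of circumradius 11.5 (constant along its height); Combining (union): the 2 present regions are separate (no shared area or edge), so areas and boundary lengths simply add and each stays a separate island — 2 connected regions. Overall, the cross-section has 2 separate islands. The nearest boundary edge runs (16.63, 2.87)→(12.90, 0.38); distance from the point to it = 0.85 mm. (Shell/infill is judged within the island containing the point — the largest one.) The point is inside the cross-section, 0.85 mm from the nearest boundary — within the 1.2 mm shell band (2 × 0.6).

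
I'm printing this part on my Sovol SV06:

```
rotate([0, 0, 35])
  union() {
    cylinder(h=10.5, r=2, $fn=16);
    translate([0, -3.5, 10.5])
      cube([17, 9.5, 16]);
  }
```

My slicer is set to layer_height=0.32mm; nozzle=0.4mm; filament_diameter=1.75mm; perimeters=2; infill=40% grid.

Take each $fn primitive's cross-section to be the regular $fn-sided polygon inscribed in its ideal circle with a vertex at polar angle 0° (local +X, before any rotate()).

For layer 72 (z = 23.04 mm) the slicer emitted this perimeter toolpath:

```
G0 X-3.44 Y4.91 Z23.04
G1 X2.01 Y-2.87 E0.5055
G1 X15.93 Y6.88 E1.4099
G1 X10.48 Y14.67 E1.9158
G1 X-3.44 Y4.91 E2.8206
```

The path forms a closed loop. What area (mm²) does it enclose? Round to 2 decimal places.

Apply the shoelace formula to the sequence of (X, Y) vertices; enclosed area = 161.53 mm².

161.53 mm²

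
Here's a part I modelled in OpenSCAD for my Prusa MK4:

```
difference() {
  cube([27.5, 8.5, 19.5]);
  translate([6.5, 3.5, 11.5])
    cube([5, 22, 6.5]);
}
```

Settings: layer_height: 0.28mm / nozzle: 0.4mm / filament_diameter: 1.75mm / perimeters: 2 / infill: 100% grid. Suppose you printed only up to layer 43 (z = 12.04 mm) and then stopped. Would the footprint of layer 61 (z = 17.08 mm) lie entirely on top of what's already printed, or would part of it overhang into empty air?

entirely on top

Compare the two slices. At z = 12.04: the 27.5×8.5 cube contributes its full rectangle (area 233.75 mm²); the 5×22 cube at (6.5, 3.5) contributes its full rectangle (area 110.00 mm²); Subtracting the remaining from the first: starting from the 27.5×8.5 cube (233.75 mm²), the 5×22 cube at (6.5, 3.5) partially overlaps it — only the 25.00 mm² overlap (of its 110.00 mm²) is removed, clipping the outline — area = 208.75 mm². At z = 17.08: the 27.5×8.5 cube contributes its full rectangle (area 233.75 mm²); the cube at (6.5, 3.5) is present — its section is the full 5×22 rectangle (area 110.00 mm²); Taking the first minus the rest: starting from the 27.5×8.5 cube (233.75 mm²), the 5×22 cube at (6.5, 3.5) partially overlaps it — only the 25.00 mm² overlap (of its 110.00 mm²) is removed, clipping the outline — area = 208.75 mm². Checking containment: the cross-section at z = 17.08 is a subset of the cross-section at z = 12.04.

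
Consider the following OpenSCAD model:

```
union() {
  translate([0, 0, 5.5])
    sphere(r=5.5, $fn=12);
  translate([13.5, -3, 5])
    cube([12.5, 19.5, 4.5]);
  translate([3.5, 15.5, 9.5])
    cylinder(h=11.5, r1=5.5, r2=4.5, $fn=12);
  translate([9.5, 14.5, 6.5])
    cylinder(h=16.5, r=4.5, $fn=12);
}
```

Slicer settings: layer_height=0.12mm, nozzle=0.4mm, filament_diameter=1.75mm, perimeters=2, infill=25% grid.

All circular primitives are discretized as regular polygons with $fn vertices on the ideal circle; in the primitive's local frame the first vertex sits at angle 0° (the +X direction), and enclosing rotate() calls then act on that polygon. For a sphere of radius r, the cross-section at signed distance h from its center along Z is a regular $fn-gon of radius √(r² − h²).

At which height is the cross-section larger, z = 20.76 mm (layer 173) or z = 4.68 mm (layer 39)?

Layer 173 (z = 20.76): the sphere does not reach this height (|z−center|=15.260 > r=5.5); the cube at (13.5, -3) is not intersected at this z (z outside [5, 9.5]); the cone at (3.5, 15.5): at t=0.979 of its height the radius interpolates to r₁+(r₂−r₁)t = 4.521, giving a regular 12-gon of that circumradius (area = (12/2)·4.521²·sin(360°/12) = 61.31 mm²); the r=4.5 cylinder at (9.5, 14.5) contributes a regular 12-gon of circumradius 4.5 (area = (12/2)·4.500²·sin(360°/12) = 60.75 mm²); Taking the union: the regions partially overlap — summed areas 122.06 mm² minus the doubly-counted overlap 12.04 mm² gives 110.02 mm² — area = 110.02 mm². So its area = 110.02 mm². Layer 39 (z = 4.68): the sphere: section is a regular 12-gon, circumradius = √(r²−h²) = √(5.5²−0.82²) = 5.439 (area = (12/2)·5.439²·sin(360°/12) = 88.73 mm²); the cube at (13.5, -3) does not reach this height (z outside [5, 9.5]); the cone at (3.5, 15.5) is absent (z outside [9.5, 21]); the cylinder at (9.5, 14.5) does not reach this height (z outside [6.5, 23]); Merging all regions: only the r=5.5 sphere is present, so the union is just that shape — area = 88.73 mm². So its area = 88.73 mm². Layer 173 is larger (110.02 vs 88.73 mm²).

layer 173 (z = 20.76 mm)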